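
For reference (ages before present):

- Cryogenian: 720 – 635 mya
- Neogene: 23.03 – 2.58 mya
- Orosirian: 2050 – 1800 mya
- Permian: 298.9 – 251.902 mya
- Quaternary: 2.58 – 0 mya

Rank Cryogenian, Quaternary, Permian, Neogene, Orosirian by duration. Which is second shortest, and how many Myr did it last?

Neogene, 20.45 million years

Start − end for each: Cryogenian 720 − 635 = 85; Quaternary 2.58 − 0 = 2.58; Permian 298.9 − 251.902 = 46.998; Neogene 23.03 − 2.58 = 20.45; Orosirian 2050 − 1800 = 250.
Ranking these from shortest: Quaternary < Neogene < Permian < Cryogenian < Orosirian.
Position 2 in that ranking is Neogene, which lasted 20.45 Myr.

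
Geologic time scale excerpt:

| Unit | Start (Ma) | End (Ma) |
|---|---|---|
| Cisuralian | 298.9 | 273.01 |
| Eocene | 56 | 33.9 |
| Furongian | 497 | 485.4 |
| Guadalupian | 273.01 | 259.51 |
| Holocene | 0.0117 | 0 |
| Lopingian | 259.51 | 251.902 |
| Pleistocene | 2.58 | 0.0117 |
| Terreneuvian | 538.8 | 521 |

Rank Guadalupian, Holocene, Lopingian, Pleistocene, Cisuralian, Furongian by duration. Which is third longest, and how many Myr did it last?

Furongian, 11.6 million years

Start − end for each: Guadalupian 273.01 − 259.51 = 13.5; Holocene 0.0117 − 0 = 0.0117; Lopingian 259.51 − 251.902 = 7.608; Pleistocene 2.58 − 0.0117 = 2.5683; Cisuralian 298.9 − 273.01 = 25.89; Furongian 497 − 485.4 = 11.6.
Ranking these from longest: Cisuralian > Guadalupian > Furongian > Lopingian > Pleistocene > Holocene.
Position 3 in that ranking is Furongian, which lasted 11.6 Myr.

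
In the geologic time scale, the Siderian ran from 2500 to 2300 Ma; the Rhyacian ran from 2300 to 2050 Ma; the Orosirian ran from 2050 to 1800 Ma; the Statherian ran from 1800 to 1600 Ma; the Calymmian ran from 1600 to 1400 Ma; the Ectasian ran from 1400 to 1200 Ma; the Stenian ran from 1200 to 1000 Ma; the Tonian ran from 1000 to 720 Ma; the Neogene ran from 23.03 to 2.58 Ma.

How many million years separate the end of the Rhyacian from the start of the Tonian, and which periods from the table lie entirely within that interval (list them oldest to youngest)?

1050 million years; Orosirian, Statherian, Calymmian, Ectasian, Stenian

The Rhyacian closes at 2050 Ma and the Tonian opens at 1000 Ma, so the interval is 2050 − 1000 = 1050 Myr.
A period fits inside if it starts at or after 2050 Ma and ends at or before 1000 Ma; oldest first that gives Orosirian, Statherian, Calymmian, Ectasian, Stenian.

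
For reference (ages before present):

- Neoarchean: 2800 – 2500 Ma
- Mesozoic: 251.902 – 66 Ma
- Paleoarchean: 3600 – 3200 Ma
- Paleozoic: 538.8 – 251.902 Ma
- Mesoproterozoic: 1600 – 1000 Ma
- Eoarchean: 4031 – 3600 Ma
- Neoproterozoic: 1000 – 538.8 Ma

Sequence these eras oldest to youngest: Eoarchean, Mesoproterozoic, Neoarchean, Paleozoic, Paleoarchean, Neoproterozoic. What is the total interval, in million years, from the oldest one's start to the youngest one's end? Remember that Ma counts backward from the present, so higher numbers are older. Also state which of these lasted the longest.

Start ages (Ma): Eoarchean 4031, Paleoarchean 3600, Neoarchean 2800, Mesoproterozoic 1600, Neoproterozoic 1000, Paleozoic 538.8.
Ordered oldest to youngest: Eoarchean, Paleoarchean, Neoarchean, Mesoproterozoic, Neoproterozoic, Paleozoic.
Span = 4031 − 251.902 = 3779.098 Myr.
Durations: Paleoarchean 400, Eoarchean 431, Neoarchean 300, Paleozoic 286.898, Mesoproterozoic 600, Neoproterozoic 461.2 → longest is Mesoproterozoic (600 Myr).

Eoarchean, Paleoarchean, Neoarchean, Mesoproterozoic, Neoproterozoic, Paleozoic; total span 3779.098 Myr; longest is Mesoproterozoic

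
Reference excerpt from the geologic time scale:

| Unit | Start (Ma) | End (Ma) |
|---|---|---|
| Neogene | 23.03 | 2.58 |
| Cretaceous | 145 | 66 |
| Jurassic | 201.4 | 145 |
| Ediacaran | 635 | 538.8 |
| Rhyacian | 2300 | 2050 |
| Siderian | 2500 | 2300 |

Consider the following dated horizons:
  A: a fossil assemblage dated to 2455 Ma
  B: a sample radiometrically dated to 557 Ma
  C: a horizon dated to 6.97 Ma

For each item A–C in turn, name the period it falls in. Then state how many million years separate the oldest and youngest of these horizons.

Match each age against the start–end ranges in the excerpt: A = 2455 Ma → Siderian (2500–2300); B = 557 Ma → Ediacaran (635–538.8); C = 6.97 Ma → Neogene (23.03–2.58).
The largest age is 2455 Ma and the smallest is 6.97 Ma; their difference is 2448.03 Myr.

A — Siderian; B — Ediacaran; C — Neogene; span 2448.03 million years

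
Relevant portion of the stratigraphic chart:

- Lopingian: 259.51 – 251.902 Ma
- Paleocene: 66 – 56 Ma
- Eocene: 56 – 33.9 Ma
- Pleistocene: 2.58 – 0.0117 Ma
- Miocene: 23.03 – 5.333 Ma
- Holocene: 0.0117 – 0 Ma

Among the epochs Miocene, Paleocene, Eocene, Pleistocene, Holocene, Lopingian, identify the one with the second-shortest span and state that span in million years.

Start − end for each: Miocene 23.03 − 5.333 = 17.697; Paleocene 66 − 56 = 10; Eocene 56 − 33.9 = 22.1; Pleistocene 2.58 − 0.0117 = 2.5683; Holocene 0.0117 − 0 = 0.0117; Lopingian 259.51 − 251.902 = 7.608.
Ranking these from shortest: Holocene < Pleistocene < Lopingian < Paleocene < Miocene < Eocene.
Position 2 in that ranking is Pleistocene, which lasted 2.5683 Myr.

Pleistocene, 2.5683 million years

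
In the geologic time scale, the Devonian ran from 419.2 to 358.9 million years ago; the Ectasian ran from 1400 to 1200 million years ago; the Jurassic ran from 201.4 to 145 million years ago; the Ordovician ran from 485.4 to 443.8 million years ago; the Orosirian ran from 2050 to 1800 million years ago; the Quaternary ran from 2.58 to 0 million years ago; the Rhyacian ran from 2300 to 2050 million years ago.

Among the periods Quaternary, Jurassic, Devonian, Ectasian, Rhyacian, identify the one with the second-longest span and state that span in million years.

Ectasian, 200 million years

Durations: Quaternary 2.58; Jurassic 56.4; Devonian 60.3; Ectasian 200; Rhyacian 250 Myr.
Sorted longest-first: Rhyacian (250), Ectasian (200), Devonian (60.3), Jurassic (56.4), Quaternary (2.58).
The second longest is Ectasian at 200 Myr.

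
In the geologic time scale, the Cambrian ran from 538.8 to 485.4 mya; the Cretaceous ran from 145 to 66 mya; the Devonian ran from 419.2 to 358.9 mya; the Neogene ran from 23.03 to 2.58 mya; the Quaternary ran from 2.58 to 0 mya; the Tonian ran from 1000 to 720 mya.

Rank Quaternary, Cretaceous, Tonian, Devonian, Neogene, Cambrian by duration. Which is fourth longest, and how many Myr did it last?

Cambrian, 53.4 million years

Start − end for each: Quaternary 2.58 − 0 = 2.58; Cretaceous 145 − 66 = 79; Tonian 1000 − 720 = 280; Devonian 419.2 − 358.9 = 60.3; Neogene 23.03 − 2.58 = 20.45; Cambrian 538.8 − 485.4 = 53.4.
Ranking these from longest: Tonian > Cretaceous > Devonian > Cambrian > Neogene > Quaternary.
Position 4 in that ranking is Cambrian, which lasted 53.4 Myr.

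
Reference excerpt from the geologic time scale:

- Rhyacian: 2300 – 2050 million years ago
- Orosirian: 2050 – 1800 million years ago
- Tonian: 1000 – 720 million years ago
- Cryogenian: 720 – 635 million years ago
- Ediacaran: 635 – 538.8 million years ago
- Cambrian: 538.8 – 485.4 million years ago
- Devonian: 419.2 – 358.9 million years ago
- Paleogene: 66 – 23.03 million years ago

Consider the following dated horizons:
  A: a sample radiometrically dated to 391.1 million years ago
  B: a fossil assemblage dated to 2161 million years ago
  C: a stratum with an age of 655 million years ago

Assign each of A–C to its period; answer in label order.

A — Devonian; B — Rhyacian; C — Cryogenian

Match each age against the start–end ranges in the excerpt: A = 391.1 Ma → Devonian (419.2–358.9); B = 2161 Ma → Rhyacian (2300–2050); C = 655 Ma → Cryogenian (720–635).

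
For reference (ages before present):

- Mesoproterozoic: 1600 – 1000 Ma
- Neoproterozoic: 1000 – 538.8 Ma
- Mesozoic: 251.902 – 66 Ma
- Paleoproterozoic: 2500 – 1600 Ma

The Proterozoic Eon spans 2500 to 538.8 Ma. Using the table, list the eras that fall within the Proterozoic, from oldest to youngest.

Paleoproterozoic, Mesoproterozoic, Neoproterozoic

Eras with both bounds inside 2500–538.8 Ma: Paleoproterozoic (2500–1600), Mesoproterozoic (1600–1000), Neoproterozoic (1000–538.8).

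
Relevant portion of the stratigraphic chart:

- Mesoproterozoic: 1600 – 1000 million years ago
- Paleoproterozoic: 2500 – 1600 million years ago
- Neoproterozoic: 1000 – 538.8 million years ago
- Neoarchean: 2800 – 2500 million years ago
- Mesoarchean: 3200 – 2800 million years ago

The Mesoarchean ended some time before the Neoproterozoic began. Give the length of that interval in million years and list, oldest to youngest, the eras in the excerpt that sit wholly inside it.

The Mesoarchean closes at 2800 Ma and the Neoproterozoic opens at 1000 Ma, so the interval is 2800 − 1000 = 1800 Myr.
An era fits inside if it starts at or after 2800 Ma and ends at or before 1000 Ma; oldest first that gives Neoarchean, Paleoproterozoic, Mesoproterozoic.

1800 million years; Neoarchean, Paleoproterozoic, Mesoproterozoic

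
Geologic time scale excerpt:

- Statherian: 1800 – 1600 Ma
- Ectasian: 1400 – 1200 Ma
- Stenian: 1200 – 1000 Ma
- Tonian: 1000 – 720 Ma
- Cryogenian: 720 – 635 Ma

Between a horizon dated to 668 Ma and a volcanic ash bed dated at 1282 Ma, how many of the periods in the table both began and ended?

The older date is 1282 Ma and the younger is 668 Ma.
Periods with start < 1282 and end > 668 Ma: Stenian (1200–1000), Tonian (1000–720).
That is 2 complete periods.

2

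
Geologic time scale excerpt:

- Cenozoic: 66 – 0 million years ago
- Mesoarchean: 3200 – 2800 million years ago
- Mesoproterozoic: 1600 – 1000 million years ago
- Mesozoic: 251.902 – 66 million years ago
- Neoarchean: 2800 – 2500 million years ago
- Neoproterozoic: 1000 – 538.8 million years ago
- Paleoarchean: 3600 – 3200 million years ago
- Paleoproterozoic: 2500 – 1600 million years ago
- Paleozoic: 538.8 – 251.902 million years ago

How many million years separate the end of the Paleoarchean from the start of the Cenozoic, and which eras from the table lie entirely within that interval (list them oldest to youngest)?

3134 million years; Mesoarchean, Neoarchean, Paleoproterozoic, Mesoproterozoic, Neoproterozoic, Paleozoic, Mesozoic

End of Paleoarchean = 3200 Ma; start of Cenozoic = 66 Ma.
Gap = 3200 − 66 = 3134 Myr.
Eras wholly inside 3200–66 Ma: Mesoarchean (3200–2800), Neoarchean (2800–2500), Paleoproterozoic (2500–1600), Mesoproterozoic (1600–1000), Neoproterozoic (1000–538.8), Paleozoic (538.8–251.902), Mesozoic (251.902–66).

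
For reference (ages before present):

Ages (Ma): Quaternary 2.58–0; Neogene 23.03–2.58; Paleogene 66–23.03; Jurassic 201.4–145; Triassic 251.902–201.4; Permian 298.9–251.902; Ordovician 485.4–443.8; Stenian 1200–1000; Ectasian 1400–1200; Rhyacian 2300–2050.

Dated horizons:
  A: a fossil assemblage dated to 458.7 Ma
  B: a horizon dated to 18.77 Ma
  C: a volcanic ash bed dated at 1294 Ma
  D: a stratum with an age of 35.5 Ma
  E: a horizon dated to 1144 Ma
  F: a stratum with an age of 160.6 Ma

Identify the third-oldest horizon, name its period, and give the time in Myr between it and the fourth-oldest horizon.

Larger Ma means older, so oldest first: C 1294 > E 1144 > A 458.7 > F 160.6 > D 35.5 > B 18.77.
Counting 3 along gives A (458.7 Ma); the excerpt puts that inside the Ordovician, 485.4–443.8 Ma.
Next in line is F (160.6 Ma), and 458.7 − 160.6 = 298.1 Myr.

A, in the Ordovician; 298.1 million years to F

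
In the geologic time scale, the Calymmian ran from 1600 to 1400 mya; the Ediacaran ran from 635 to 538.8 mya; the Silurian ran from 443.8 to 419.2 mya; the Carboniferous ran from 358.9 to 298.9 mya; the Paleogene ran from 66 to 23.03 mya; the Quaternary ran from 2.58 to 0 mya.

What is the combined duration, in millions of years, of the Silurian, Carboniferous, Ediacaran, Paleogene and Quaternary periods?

Each duration: Silurian = 24.6; Carboniferous = 60; Ediacaran = 96.2; Paleogene = 42.97; Quaternary = 2.58.
Sum: 24.6 + 60 + 96.2 + 42.97 + 2.58 = 226.35 Myr.

226.35 million years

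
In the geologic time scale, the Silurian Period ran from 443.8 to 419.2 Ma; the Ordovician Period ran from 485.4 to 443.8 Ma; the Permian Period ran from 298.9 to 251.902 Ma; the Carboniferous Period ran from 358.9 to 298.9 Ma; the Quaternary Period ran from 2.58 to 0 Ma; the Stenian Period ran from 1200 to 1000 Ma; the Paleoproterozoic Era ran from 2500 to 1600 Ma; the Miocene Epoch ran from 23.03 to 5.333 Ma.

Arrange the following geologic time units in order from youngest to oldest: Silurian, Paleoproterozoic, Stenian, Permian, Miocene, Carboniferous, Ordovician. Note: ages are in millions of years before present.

Miocene, then Permian, then Carboniferous, then Silurian, then Ordovician, then Stenian, then Paleoproterozoic

The oldest of these is Paleoproterozoic (starts 2500 Ma) and the youngest is Miocene (ends 5.333 Ma).
In between, by decreasing start age: Stenian (1200), Ordovician (485.4), Silurian (443.8), Carboniferous (358.9), Permian (298.9).
Listing youngest first means reversing that sequence.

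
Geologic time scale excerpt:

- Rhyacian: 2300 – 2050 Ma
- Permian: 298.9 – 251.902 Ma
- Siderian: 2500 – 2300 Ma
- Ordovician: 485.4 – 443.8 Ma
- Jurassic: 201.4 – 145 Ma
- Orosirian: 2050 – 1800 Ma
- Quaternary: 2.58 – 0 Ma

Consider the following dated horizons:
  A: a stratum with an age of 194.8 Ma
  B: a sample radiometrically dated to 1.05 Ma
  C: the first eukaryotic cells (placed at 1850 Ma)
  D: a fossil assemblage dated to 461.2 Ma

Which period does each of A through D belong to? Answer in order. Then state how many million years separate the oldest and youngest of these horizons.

Match each age against the start–end ranges in the excerpt: A = 194.8 Ma → Jurassic (201.4–145); B = 1.05 Ma → Quaternary (2.58–0); C = 1850 Ma → Orosirian (2050–1800); D = 461.2 Ma → Ordovician (485.4–443.8).
The largest age is 1850 Ma and the smallest is 1.05 Ma; their difference is 1848.95 Myr.

A — Jurassic; B — Quaternary; C — Orosirian; D — Ordovician; span 1848.95 million years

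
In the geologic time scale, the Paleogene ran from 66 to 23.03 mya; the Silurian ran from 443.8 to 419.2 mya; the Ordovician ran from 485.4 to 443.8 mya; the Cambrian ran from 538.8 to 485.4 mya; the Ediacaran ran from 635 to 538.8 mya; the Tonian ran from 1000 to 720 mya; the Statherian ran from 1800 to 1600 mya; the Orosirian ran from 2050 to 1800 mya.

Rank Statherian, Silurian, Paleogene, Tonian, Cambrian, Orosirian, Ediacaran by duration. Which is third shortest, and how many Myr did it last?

Cambrian, 53.4 million years

Durations: Statherian 200; Silurian 24.6; Paleogene 42.97; Tonian 280; Cambrian 53.4; Orosirian 250; Ediacaran 96.2 Myr.
Sorted shortest-first: Silurian (24.6), Paleogene (42.97), Cambrian (53.4), Ediacaran (96.2), Statherian (200), Orosirian (250), Tonian (280).
The third shortest is Cambrian at 53.4 Myr.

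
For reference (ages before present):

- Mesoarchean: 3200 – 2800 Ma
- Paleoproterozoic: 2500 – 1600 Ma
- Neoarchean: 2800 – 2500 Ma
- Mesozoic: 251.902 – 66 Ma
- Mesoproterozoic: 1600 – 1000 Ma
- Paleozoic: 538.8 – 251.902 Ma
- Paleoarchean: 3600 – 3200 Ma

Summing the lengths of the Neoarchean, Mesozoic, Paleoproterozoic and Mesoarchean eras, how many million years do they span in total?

1785.902 million years

Each duration: Neoarchean = 300; Mesozoic = 185.902; Paleoproterozoic = 900; Mesoarchean = 400.
Sum: 300 + 185.902 + 900 + 400 = 1785.902 Myr.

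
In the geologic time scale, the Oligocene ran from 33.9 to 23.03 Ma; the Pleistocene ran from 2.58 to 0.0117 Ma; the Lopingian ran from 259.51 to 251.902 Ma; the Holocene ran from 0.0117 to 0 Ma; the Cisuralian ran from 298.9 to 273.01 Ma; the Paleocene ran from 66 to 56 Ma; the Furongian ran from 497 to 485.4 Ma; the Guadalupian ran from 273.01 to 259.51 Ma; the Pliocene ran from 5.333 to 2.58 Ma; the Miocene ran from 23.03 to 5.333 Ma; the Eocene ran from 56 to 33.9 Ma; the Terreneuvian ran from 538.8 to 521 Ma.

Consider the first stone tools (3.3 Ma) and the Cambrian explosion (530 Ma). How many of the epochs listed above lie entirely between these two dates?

8

The older date is 530 Ma and the younger is 3.3 Ma.
Epochs with start < 530 and end > 3.3 Ma: Furongian (497–485.4), Cisuralian (298.9–273.01), Guadalupian (273.01–259.51), Lopingian (259.51–251.902), Paleocene (66–56), Eocene (56–33.9), Oligocene (33.9–23.03), Miocene (23.03–5.333).
That is 8 complete epochs.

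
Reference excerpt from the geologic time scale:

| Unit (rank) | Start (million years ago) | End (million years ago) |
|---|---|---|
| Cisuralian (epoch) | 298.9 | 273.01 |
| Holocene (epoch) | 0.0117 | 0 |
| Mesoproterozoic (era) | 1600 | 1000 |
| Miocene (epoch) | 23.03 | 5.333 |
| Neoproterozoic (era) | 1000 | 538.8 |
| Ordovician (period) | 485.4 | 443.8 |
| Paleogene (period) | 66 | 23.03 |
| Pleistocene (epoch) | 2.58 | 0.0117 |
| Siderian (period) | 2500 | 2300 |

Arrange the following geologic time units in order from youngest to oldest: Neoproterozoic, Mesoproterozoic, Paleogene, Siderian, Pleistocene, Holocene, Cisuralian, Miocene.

Read off each span (Ma): Neoproterozoic 1000–538.8; Mesoproterozoic 1600–1000; Paleogene 66–23.03; Siderian 2500–2300; Pleistocene 2.58–0.0117; Holocene 0.0117–0; Cisuralian 298.9–273.01; Miocene 23.03–5.333.
Larger Ma is older, so oldest→youngest is Siderian, Mesoproterozoic, Neoproterozoic, Cisuralian, Paleogene, Miocene, Pleistocene, Holocene; reverse it for youngest→oldest.

Holocene → Pleistocene → Miocene → Paleogene → Cisuralian → Neoproterozoic → Mesoproterozoic → Siderian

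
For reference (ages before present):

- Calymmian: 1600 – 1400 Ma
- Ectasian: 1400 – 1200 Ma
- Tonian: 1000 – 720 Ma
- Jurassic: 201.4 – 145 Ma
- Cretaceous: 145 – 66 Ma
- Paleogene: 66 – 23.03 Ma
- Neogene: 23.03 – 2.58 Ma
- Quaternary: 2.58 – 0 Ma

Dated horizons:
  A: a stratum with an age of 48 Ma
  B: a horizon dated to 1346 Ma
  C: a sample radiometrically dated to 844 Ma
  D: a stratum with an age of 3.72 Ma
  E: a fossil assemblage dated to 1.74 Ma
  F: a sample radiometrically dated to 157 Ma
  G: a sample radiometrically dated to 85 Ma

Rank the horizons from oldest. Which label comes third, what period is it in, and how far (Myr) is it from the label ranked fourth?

Sorted oldest-first by Ma: B (1346), C (844), F (157), G (85), A (48), D (3.72), E (1.74).
The third oldest is F at 157 Ma, which lies in 201.4–145 Ma: the Jurassic.
The fourth oldest is G at 85 Ma; separation = |157 − 85| = 72 Myr.

F, in the Jurassic; 72 million years to G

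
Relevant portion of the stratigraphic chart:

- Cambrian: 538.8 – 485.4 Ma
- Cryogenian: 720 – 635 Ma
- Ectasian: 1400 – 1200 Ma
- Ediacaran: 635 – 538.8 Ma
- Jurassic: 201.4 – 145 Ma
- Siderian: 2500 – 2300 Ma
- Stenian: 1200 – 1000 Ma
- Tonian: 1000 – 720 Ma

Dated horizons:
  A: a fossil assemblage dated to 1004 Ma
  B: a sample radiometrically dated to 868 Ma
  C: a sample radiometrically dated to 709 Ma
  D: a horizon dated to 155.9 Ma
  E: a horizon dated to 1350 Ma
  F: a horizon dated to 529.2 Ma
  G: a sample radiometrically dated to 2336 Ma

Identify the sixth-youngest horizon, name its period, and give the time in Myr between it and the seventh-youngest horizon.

Smaller Ma means younger, so youngest first: D 155.9 < F 529.2 < C 709 < B 868 < A 1004 < E 1350 < G 2336.
Counting 6 along gives E (1350 Ma); the excerpt puts that inside the Ectasian, 1400–1200 Ma.
Next in line is G (2336 Ma), and 2336 − 1350 = 986 Myr.

E, in the Ectasian; 986 million years to G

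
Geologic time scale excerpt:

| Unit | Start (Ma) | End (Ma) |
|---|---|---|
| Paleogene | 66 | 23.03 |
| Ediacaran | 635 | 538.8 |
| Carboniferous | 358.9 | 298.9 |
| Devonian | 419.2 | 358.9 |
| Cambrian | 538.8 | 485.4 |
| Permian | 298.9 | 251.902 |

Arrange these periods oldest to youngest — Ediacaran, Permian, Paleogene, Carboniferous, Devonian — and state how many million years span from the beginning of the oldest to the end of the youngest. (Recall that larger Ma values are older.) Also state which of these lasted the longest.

Ediacaran → Devonian → Carboniferous → Permian → Paleogene; total span 611.97 Myr; longest is Ediacaran

From the excerpt: Ediacaran 635–538.8; Permian 298.9–251.902; Paleogene 66–23.03; Carboniferous 358.9–298.9; Devonian 419.2–358.9 (Ma).
Larger Ma is earlier, so the oldest is Ediacaran and the youngest is Paleogene; oldest to youngest: Ediacaran, Devonian, Carboniferous, Permian, Paleogene.
Oldest start 635 minus youngest end 23.03 gives 611.97 Myr overall.
Individual lengths (start − end): Permian 46.998; Ediacaran 96.2; Devonian 60.3; Paleogene 42.97; Carboniferous 60. The largest is Ediacaran at 96.2 Myr.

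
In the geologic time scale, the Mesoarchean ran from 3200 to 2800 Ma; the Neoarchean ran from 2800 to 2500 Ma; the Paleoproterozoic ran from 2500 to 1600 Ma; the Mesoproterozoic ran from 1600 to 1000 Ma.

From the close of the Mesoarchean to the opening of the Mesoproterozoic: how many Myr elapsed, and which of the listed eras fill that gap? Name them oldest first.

The Mesoarchean closes at 2800 Ma and the Mesoproterozoic opens at 1600 Ma, so the interval is 2800 − 1600 = 1200 Myr.
An era fits inside if it starts at or after 2800 Ma and ends at or before 1600 Ma; oldest first that gives Neoarchean, Paleoproterozoic.

1200 million years; Neoarchean, Paleoproterozoic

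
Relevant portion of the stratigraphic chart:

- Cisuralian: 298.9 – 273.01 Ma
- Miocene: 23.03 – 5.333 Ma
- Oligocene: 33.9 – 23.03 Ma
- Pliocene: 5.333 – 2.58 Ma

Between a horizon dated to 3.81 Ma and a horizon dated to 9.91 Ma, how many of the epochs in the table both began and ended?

The older date is 9.91 Ma and the younger is 3.81 Ma.
No epoch both begins after 9.91 Ma and ends before 3.81 Ma, so the count is 0.

0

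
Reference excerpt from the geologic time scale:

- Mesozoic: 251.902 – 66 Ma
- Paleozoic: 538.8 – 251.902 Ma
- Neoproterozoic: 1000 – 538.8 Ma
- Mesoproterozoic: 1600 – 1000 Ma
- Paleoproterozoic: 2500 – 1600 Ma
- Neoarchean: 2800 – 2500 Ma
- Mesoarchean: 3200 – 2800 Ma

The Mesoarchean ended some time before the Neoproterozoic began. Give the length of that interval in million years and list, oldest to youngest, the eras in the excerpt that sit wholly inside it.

1800 million years; Neoarchean, Paleoproterozoic, Mesoproterozoic

End of Mesoarchean = 2800 Ma; start of Neoproterozoic = 1000 Ma.
Gap = 2800 − 1000 = 1800 Myr.
Eras wholly inside 2800–1000 Ma: Neoarchean (2800–2500), Paleoproterozoic (2500–1600), Mesoproterozoic (1600–1000).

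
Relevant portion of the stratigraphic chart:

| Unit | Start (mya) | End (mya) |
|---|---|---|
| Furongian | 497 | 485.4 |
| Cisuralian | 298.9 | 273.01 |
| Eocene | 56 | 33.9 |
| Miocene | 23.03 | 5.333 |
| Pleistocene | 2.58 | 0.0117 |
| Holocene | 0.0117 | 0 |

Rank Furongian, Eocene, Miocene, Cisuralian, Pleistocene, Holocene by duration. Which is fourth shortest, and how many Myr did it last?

Durations: Furongian 11.6; Eocene 22.1; Miocene 17.697; Cisuralian 25.89; Pleistocene 2.5683; Holocene 0.0117 Myr.
Sorted shortest-first: Holocene (0.0117), Pleistocene (2.5683), Furongian (11.6), Miocene (17.697), Eocene (22.1), Cisuralian (25.89).
The fourth shortest is Miocene at 17.697 Myr.

Miocene, 17.697 million years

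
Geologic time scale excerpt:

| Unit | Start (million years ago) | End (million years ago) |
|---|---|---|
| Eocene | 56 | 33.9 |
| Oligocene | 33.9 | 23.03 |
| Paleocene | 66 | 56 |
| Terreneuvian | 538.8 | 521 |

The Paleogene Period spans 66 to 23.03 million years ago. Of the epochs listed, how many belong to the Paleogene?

Epochs inside 66–23.03 Ma: Paleocene, Eocene, Oligocene — 3 in total.

3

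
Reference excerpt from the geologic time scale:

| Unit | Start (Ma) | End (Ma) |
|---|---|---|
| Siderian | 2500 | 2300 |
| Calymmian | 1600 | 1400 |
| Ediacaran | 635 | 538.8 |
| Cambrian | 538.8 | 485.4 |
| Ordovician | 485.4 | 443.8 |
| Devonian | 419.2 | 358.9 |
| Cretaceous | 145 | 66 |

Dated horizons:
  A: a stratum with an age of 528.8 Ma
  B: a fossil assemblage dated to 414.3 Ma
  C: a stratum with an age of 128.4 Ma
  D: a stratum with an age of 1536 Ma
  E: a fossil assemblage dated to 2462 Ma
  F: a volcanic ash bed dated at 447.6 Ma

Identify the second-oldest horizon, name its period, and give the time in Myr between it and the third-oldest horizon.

Sorted oldest-first by Ma: E (2462), D (1536), A (528.8), F (447.6), B (414.3), C (128.4).
The second oldest is D at 1536 Ma, which lies in 1600–1400 Ma: the Calymmian.
The third oldest is A at 528.8 Ma; separation = |1536 − 528.8| = 1007.2 Myr.

D, in the Calymmian; 1007.2 million years to A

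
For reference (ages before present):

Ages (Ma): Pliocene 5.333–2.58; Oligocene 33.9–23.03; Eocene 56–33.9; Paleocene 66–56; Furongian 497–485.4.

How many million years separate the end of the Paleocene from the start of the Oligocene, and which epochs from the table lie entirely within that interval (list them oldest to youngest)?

22.1 million years; Eocene

End of Paleocene = 56 Ma; start of Oligocene = 33.9 Ma.
Gap = 56 − 33.9 = 22.1 Myr.
Epochs wholly inside 56–33.9 Ma: Eocene (56–33.9).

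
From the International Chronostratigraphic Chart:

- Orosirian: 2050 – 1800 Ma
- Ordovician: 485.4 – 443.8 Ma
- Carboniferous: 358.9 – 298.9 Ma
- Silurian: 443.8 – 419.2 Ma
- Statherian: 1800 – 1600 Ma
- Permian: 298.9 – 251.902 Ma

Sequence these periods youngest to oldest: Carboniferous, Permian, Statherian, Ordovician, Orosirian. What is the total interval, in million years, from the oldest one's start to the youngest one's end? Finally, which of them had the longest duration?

From the excerpt: Carboniferous 358.9–298.9; Permian 298.9–251.902; Statherian 1800–1600; Ordovician 485.4–443.8; Orosirian 2050–1800 (Ma).
Larger Ma is earlier, so the oldest is Orosirian and the youngest is Permian; youngest to oldest: Permian, Carboniferous, Ordovician, Statherian, Orosirian.
Oldest start 2050 minus youngest end 251.902 gives 1798.098 Myr overall.
Individual lengths (start − end): Statherian 200; Orosirian 250; Carboniferous 60; Ordovician 41.6; Permian 46.998. The largest is Orosirian at 250 Myr.

Permian, Carboniferous, Ordovician, Statherian, Orosirian; total span 1798.098 Myr; longest is Orosirian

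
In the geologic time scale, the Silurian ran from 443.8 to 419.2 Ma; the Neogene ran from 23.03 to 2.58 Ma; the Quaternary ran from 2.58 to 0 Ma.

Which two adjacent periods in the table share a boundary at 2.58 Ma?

Neogene and Quaternary

The Neogene ends at 2.58 Ma and the Quaternary begins at 2.58 Ma, so they share that boundary.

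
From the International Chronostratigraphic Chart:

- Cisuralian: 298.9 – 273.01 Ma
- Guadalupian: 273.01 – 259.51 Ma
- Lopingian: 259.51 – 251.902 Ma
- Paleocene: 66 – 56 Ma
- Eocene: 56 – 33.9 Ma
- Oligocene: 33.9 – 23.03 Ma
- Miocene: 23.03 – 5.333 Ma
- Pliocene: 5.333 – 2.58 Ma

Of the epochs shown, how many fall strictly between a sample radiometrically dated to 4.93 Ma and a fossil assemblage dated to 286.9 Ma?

286.9 Ma sits inside the Cisuralian (298.9–273.01) and 4.93 Ma inside the Pliocene (5.333–2.58); neither of those is wholly between the two dates.
The listed epochs lying completely between them are Guadalupian, Lopingian, Paleocene, Eocene, Oligocene, Miocene — 6 in all.

6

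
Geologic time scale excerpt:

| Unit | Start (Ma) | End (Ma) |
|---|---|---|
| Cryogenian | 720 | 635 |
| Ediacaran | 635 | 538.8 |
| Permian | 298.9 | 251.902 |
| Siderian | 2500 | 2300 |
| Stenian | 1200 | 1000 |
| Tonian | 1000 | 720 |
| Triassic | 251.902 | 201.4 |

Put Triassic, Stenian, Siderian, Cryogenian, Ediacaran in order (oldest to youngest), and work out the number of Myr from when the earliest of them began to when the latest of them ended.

Start ages (Ma): Siderian 2500, Stenian 1200, Cryogenian 720, Ediacaran 635, Triassic 251.902.
Ordered oldest to youngest: Siderian, Stenian, Cryogenian, Ediacaran, Triassic.
Span = 2500 − 201.4 = 2298.6 Myr.

Siderian → Stenian → Cryogenian → Ediacaran → Triassic; total span 2298.6 Myr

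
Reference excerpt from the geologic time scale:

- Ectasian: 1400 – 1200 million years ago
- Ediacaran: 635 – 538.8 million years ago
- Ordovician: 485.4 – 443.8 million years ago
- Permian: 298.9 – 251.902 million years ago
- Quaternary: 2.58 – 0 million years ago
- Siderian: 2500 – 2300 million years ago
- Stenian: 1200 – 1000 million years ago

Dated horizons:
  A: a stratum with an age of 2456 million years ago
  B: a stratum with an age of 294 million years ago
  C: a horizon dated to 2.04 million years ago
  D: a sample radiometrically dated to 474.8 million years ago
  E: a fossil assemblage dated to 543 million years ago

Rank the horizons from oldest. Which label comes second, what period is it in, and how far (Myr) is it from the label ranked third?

Sorted oldest-first by Ma: A (2456), E (543), D (474.8), B (294), C (2.04).
The second oldest is E at 543 Ma, which lies in 635–538.8 Ma: the Ediacaran.
The third oldest is D at 474.8 Ma; separation = |543 − 474.8| = 68.2 Myr.

E, in the Ediacaran; 68.2 million years to D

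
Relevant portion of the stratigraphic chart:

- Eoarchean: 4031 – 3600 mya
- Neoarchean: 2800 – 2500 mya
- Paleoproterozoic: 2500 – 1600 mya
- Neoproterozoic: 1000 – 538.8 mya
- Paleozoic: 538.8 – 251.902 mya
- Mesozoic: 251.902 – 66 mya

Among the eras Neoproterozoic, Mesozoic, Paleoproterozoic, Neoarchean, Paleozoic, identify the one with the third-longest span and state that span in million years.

Neoarchean, 300 million years

Durations: Neoproterozoic 461.2; Mesozoic 185.902; Paleoproterozoic 900; Neoarchean 300; Paleozoic 286.898 Myr.
Sorted longest-first: Paleoproterozoic (900), Neoproterozoic (461.2), Neoarchean (300), Paleozoic (286.898), Mesozoic (185.902).
The third longest is Neoarchean at 300 Myr.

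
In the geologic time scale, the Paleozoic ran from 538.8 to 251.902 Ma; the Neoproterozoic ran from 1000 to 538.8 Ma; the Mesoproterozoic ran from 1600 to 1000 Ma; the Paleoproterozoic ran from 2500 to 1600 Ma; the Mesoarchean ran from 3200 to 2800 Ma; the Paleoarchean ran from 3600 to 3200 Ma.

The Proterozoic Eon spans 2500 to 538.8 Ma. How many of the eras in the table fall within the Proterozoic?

3

Eras inside 2500–538.8 Ma: Paleoproterozoic, Mesoproterozoic, Neoproterozoic — 3 in total.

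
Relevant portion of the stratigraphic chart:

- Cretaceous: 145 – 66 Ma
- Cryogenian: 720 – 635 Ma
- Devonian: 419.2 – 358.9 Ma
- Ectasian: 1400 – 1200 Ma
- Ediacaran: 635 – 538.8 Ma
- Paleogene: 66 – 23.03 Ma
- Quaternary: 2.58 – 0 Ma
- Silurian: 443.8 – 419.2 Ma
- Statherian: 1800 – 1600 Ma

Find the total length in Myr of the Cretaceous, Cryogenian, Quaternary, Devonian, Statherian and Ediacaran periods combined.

Each duration: Cretaceous = 79; Cryogenian = 85; Quaternary = 2.58; Devonian = 60.3; Statherian = 200; Ediacaran = 96.2.
Sum: 79 + 85 + 2.58 + 60.3 + 200 + 96.2 = 523.08 Myr.

523.08 million years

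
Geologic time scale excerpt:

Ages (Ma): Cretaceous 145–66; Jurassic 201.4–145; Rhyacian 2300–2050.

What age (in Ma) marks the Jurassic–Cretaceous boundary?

145 Ma

The Jurassic ends and the Cretaceous begins at 145 Ma.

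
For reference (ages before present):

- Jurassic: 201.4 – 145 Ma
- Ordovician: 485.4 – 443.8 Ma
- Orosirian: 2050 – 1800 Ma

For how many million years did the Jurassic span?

201.4 − 145 = 56.4 million years.

56.4 million years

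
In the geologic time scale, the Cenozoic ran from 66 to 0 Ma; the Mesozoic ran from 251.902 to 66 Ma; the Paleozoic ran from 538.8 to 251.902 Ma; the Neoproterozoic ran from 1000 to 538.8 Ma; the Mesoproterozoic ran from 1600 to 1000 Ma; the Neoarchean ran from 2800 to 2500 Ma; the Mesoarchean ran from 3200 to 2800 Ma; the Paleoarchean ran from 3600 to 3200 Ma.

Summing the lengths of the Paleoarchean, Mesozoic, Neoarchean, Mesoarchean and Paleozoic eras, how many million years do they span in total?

Each duration: Paleoarchean = 400; Mesozoic = 185.902; Neoarchean = 300; Mesoarchean = 400; Paleozoic = 286.898.
Sum: 400 + 185.902 + 300 + 400 + 286.898 = 1572.8 Myr.

1572.8 million years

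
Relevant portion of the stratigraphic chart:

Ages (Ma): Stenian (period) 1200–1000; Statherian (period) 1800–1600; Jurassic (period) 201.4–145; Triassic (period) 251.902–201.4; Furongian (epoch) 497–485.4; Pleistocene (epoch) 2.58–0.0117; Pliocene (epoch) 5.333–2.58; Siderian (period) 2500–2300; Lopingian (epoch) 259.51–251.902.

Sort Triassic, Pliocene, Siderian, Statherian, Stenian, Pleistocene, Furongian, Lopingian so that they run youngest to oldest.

Sorting by start age (ascending Ma, since larger Ma = older): Pleistocene began 2.58, Pliocene began 5.333, Triassic began 251.902, Lopingian began 259.51, Furongian began 497, Stenian began 1200, Statherian began 1800, Siderian began 2500.

Pleistocene, then Pliocene, then Triassic, then Lopingian, then Furongian, then Stenian, then Statherian, then Siderian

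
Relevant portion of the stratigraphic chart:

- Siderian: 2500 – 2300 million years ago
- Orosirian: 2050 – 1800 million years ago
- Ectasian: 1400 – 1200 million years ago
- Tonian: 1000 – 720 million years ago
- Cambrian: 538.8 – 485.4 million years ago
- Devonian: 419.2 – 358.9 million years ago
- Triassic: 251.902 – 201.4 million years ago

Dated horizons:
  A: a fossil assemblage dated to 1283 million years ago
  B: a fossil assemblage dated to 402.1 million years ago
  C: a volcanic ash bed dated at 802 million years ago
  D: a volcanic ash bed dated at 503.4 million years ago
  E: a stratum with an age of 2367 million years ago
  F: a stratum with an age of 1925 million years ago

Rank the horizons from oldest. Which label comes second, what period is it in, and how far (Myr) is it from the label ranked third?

F, in the Orosirian; 642 million years to A

Sorted oldest-first by Ma: E (2367), F (1925), A (1283), C (802), D (503.4), B (402.1).
The second oldest is F at 1925 Ma, which lies in 2050–1800 Ma: the Orosirian.
The third oldest is A at 1283 Ma; separation = |1925 − 1283| = 642 Myr.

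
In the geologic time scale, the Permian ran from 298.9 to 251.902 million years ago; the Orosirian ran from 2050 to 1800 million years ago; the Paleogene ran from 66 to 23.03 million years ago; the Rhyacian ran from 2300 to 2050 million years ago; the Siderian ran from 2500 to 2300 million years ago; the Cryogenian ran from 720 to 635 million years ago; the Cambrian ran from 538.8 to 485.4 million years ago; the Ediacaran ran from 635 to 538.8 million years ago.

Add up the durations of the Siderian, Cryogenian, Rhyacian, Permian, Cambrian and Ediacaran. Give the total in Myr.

731.598 million years

Each duration: Siderian = 200; Cryogenian = 85; Rhyacian = 250; Permian = 46.998; Cambrian = 53.4; Ediacaran = 96.2.
Sum: 200 + 85 + 250 + 46.998 + 53.4 + 96.2 = 731.598 Myr.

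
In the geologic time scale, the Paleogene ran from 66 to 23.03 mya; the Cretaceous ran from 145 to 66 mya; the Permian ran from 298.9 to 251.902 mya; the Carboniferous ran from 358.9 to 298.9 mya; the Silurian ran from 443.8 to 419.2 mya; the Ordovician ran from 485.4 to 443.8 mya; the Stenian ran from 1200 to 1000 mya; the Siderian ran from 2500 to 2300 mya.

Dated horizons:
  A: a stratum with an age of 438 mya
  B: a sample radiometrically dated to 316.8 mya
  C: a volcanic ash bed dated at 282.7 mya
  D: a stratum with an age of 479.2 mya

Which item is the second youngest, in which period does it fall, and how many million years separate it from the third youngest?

Sorted youngest-first by Ma: C (282.7), B (316.8), A (438), D (479.2).
The second youngest is B at 316.8 Ma, which lies in 358.9–298.9 Ma: the Carboniferous.
The third youngest is A at 438 Ma; separation = |316.8 − 438| = 121.2 Myr.

B, in the Carboniferous; 121.2 million years to A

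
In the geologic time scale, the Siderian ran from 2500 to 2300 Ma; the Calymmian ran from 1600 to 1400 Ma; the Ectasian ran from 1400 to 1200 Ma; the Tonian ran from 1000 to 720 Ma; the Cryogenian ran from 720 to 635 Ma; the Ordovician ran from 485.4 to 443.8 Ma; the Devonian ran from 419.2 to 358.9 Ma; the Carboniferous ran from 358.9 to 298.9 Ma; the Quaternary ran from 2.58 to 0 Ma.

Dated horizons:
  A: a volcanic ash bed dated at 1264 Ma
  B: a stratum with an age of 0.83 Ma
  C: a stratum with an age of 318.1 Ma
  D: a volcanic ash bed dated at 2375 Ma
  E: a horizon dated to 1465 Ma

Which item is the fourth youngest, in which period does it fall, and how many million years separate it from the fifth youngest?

Sorted youngest-first by Ma: B (0.83), C (318.1), A (1264), E (1465), D (2375).
The fourth youngest is E at 1465 Ma, which lies in 1600–1400 Ma: the Calymmian.
The fifth youngest is D at 2375 Ma; separation = |1465 − 2375| = 910 Myr.

E, in the Calymmian; 910 million years to D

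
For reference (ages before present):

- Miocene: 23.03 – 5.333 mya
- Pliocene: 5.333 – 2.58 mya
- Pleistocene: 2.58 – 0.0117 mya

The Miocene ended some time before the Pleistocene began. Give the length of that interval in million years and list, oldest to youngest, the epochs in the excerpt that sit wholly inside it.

2.753 million years; Pliocene

End of Miocene = 5.333 Ma; start of Pleistocene = 2.58 Ma.
Gap = 5.333 − 2.58 = 2.753 Myr.
Epochs wholly inside 5.333–2.58 Ma: Pliocene (5.333–2.58).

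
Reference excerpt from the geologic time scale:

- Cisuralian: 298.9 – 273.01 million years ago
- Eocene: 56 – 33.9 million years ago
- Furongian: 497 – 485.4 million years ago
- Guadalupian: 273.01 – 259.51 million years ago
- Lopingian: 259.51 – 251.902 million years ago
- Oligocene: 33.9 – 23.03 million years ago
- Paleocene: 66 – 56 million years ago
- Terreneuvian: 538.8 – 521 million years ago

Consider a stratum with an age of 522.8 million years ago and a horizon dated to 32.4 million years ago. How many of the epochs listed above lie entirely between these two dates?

6

522.8 Ma sits inside the Terreneuvian (538.8–521) and 32.4 Ma inside the Oligocene (33.9–23.03); neither of those is wholly between the two dates.
The listed epochs lying completely between them are Furongian, Cisuralian, Guadalupian, Lopingian, Paleocene, Eocene — 6 in all.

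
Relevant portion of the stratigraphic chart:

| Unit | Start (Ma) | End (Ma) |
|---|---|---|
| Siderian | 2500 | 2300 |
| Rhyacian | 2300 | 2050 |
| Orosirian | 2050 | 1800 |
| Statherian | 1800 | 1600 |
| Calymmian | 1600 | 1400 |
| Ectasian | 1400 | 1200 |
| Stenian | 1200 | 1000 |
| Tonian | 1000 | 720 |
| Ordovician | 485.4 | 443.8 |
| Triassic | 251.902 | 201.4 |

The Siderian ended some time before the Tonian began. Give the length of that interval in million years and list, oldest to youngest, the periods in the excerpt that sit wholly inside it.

1300 million years; Rhyacian, Orosirian, Statherian, Calymmian, Ectasian, Stenian

End of Siderian = 2300 Ma; start of Tonian = 1000 Ma.
Gap = 2300 − 1000 = 1300 Myr.
Periods wholly inside 2300–1000 Ma: Rhyacian (2300–2050), Orosirian (2050–1800), Statherian (1800–1600), Calymmian (1600–1400), Ectasian (1400–1200), Stenian (1200–1000).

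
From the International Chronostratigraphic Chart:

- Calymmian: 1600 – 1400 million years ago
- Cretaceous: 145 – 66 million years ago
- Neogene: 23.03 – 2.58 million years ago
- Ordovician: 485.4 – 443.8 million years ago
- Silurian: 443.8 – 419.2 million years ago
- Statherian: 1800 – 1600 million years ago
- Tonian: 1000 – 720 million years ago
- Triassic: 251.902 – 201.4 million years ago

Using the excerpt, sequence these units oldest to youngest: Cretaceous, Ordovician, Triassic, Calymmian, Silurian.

The oldest of these is Calymmian (starts 1600 Ma) and the youngest is Cretaceous (ends 66 Ma).
In between, by decreasing start age: Ordovician (485.4), Silurian (443.8), Triassic (251.902).

Calymmian → Ordovician → Silurian → Triassic → Cretaceous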